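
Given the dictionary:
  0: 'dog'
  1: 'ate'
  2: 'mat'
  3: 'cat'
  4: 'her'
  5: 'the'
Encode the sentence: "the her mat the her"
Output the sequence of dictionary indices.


Look up each word in the dictionary:
  'the' -> 5
  'her' -> 4
  'mat' -> 2
  'the' -> 5
  'her' -> 4

Encoded: [5, 4, 2, 5, 4]


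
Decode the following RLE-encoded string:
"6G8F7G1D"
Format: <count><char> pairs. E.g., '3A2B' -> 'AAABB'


Expanding each <count><char> pair:
  6G -> 'GGGGGG'
  8F -> 'FFFFFFFF'
  7G -> 'GGGGGGG'
  1D -> 'D'

Decoded = GGGGGGFFFFFFFFGGGGGGGD


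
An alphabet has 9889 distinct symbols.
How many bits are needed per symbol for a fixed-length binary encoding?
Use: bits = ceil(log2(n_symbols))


log2(9889) = 13.2716
Bracket: 2^13 = 8192 < 9889 <= 2^14 = 16384
So ceil(log2(9889)) = 14

bits = ceil(log2(9889)) = ceil(13.2716) = 14 bits


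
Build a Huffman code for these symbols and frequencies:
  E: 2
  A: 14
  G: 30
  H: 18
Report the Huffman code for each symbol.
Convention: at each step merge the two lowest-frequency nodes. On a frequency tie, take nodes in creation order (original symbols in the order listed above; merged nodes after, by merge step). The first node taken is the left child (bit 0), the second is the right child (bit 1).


Huffman tree construction:
Step 1: Merge E(2) + A(14) = 16
Step 2: Merge (E+A)(16) + H(18) = 34
Step 3: Merge G(30) + ((E+A)+H)(34) = 64
Read each symbol's code off the tree from the root (left child = 0, right child = 1).

Codes:
  E: 100 (length 3)
  A: 101 (length 3)
  G: 0 (length 1)
  H: 11 (length 2)
Average code length: 114/64 = 1.7813 bits/symbol


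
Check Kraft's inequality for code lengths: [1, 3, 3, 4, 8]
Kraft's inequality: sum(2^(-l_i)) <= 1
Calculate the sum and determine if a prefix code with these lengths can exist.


Sum = 2^(-1) + 2^(-3) + 2^(-3) + 2^(-4) + 2^(-8)
    = 0.5 + 0.125 + 0.125 + 0.0625 + 0.00390625
    = 209/256 = 0.81640625
Since 0.81640625 <= 1, Kraft's inequality IS satisfied.
A prefix code with these lengths CAN exist.

Kraft sum = 0.81640625. Satisfied.


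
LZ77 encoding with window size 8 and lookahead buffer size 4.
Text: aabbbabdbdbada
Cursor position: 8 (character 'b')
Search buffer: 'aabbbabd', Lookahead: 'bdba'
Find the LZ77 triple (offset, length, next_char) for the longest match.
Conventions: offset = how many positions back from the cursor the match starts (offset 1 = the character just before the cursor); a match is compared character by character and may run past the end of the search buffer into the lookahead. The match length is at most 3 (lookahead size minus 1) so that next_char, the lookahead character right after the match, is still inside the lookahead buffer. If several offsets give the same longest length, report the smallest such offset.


Try each offset into the search buffer:
  offset=1 (pos 7, char 'd'): match length 0
  offset=2 (pos 6, char 'b'): match length 3
  offset=3 (pos 5, char 'a'): match length 0
  offset=4 (pos 4, char 'b'): match length 1
  offset=5 (pos 3, char 'b'): match length 1
  offset=6 (pos 2, char 'b'): match length 1
  offset=7 (pos 1, char 'a'): match length 0
  offset=8 (pos 0, char 'a'): match length 0
Longest match has length 3 at offset 2.
next_char = character at position 8 + 3 = 11 -> 'a'

Best match: offset=2, length=3 (matching 'bdb' starting at position 6)
LZ77 triple: (2, 3, 'a')


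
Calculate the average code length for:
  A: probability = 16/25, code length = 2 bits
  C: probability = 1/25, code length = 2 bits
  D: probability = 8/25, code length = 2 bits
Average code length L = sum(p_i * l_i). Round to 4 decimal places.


Weighted contributions p_i * l_i:
  A: (16/25) * 2 = 32/25
  C: (1/25) * 2 = 2/25
  D: (8/25) * 2 = 16/25
Sum = (32 + 2 + 16)/25 = 50/25

L = 50/25 = 2.0000 bits/symbol


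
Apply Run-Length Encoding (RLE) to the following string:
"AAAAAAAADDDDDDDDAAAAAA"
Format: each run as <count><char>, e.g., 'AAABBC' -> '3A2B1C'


Scanning runs left to right:
  i=0: run of 'A' x 8 -> '8A'
  i=8: run of 'D' x 8 -> '8D'
  i=16: run of 'A' x 6 -> '6A'

RLE = 8A8D6A


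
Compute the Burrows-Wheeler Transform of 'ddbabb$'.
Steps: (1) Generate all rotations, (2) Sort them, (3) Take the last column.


Rotations (sorted):
  0: $ddbabb -> last char: b
  1: abb$ddb -> last char: b
  2: b$ddbab -> last char: b
  3: babb$dd -> last char: d
  4: bb$ddba -> last char: a
  5: dbabb$d -> last char: d
  6: ddbabb$ -> last char: $


BWT = bbbdad$


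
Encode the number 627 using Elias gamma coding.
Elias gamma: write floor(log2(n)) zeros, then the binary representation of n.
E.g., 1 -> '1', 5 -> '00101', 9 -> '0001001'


num_bits = floor(log2(627)) + 1 = 10
leading_zeros = num_bits - 1 = 9
binary(627) = 1001110011

Elias gamma(627) = '000000000' + '1001110011' = 0000000001001110011 (19 bits)


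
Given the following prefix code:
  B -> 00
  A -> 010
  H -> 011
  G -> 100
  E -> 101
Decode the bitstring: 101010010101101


Decoding step by step:
Bits 101 -> E
Bits 010 -> A
Bits 010 -> A
Bits 101 -> E
Bits 101 -> E


Decoded message: EAAEE


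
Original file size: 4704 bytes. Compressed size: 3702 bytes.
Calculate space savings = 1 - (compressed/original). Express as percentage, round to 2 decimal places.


ratio = compressed/original = 3702/4704 = 0.78699
savings = 1 - ratio = 1 - 0.78699 = 0.21301
as a percentage: 0.21301 * 100 = 21.3%

Space savings = 1 - 3702/4704 = 21.3%


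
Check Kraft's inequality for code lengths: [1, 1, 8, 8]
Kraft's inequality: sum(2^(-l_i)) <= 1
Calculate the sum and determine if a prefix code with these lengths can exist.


Sum = 2^(-1) + 2^(-1) + 2^(-8) + 2^(-8)
    = 0.5 + 0.5 + 0.00390625 + 0.00390625
    = 258/256 = 1.0078125
Since 1.0078125 > 1, Kraft's inequality is NOT satisfied.
A prefix code with these lengths CANNOT exist.

Kraft sum = 1.0078125. Not satisfied.


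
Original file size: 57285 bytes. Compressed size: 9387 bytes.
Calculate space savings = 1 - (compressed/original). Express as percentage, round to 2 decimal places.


ratio = compressed/original = 9387/57285 = 0.163865
savings = 1 - ratio = 1 - 0.163865 = 0.836135
as a percentage: 0.836135 * 100 = 83.61%

Space savings = 1 - 9387/57285 = 83.61%


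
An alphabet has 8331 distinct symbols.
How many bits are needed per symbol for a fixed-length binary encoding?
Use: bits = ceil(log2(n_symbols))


log2(8331) = 13.0243
Bracket: 2^13 = 8192 < 8331 <= 2^14 = 16384
So ceil(log2(8331)) = 14

bits = ceil(log2(8331)) = ceil(13.0243) = 14 bits


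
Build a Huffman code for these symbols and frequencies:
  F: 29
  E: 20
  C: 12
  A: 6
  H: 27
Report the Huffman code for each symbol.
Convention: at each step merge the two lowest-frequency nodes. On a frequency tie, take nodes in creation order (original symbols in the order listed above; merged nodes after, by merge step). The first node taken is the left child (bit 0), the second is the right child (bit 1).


Huffman tree construction:
Step 1: Merge A(6) + C(12) = 18
Step 2: Merge (A+C)(18) + E(20) = 38
Step 3: Merge H(27) + F(29) = 56
Step 4: Merge ((A+C)+E)(38) + (H+F)(56) = 94
Read each symbol's code off the tree from the root (left child = 0, right child = 1).

Codes:
  F: 11 (length 2)
  E: 01 (length 2)
  C: 001 (length 3)
  A: 000 (length 3)
  H: 10 (length 2)
Average code length: 206/94 = 2.1915 bits/symbol


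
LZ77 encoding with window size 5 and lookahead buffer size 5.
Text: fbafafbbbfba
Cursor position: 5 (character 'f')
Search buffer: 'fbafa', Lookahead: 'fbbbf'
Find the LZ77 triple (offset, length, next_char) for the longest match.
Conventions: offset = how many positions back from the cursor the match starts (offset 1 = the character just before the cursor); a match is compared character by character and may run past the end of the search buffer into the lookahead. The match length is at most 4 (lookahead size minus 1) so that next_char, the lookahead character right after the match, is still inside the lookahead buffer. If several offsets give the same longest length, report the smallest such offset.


Try each offset into the search buffer:
  offset=1 (pos 4, char 'a'): match length 0
  offset=2 (pos 3, char 'f'): match length 1
  offset=3 (pos 2, char 'a'): match length 0
  offset=4 (pos 1, char 'b'): match length 0
  offset=5 (pos 0, char 'f'): match length 2
Longest match has length 2 at offset 5.
next_char = character at position 5 + 2 = 7 -> 'b'

Best match: offset=5, length=2 (matching 'fb' starting at position 0)
LZ77 triple: (5, 2, 'b')


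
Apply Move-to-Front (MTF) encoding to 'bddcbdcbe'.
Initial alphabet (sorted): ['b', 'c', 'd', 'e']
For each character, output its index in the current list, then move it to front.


MTF encoding:
'b': index 0 in ['b', 'c', 'd', 'e'] -> ['b', 'c', 'd', 'e']
'd': index 2 in ['b', 'c', 'd', 'e'] -> ['d', 'b', 'c', 'e']
'd': index 0 in ['d', 'b', 'c', 'e'] -> ['d', 'b', 'c', 'e']
'c': index 2 in ['d', 'b', 'c', 'e'] -> ['c', 'd', 'b', 'e']
'b': index 2 in ['c', 'd', 'b', 'e'] -> ['b', 'c', 'd', 'e']
'd': index 2 in ['b', 'c', 'd', 'e'] -> ['d', 'b', 'c', 'e']
'c': index 2 in ['d', 'b', 'c', 'e'] -> ['c', 'd', 'b', 'e']
'b': index 2 in ['c', 'd', 'b', 'e'] -> ['b', 'c', 'd', 'e']
'e': index 3 in ['b', 'c', 'd', 'e'] -> ['e', 'b', 'c', 'd']


Output: [0, 2, 0, 2, 2, 2, 2, 2, 3]


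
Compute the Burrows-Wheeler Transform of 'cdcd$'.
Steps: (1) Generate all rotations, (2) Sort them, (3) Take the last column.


Rotations (sorted):
  0: $cdcd -> last char: d
  1: cd$cd -> last char: d
  2: cdcd$ -> last char: $
  3: d$cdc -> last char: c
  4: dcd$c -> last char: c


BWT = dd$cc


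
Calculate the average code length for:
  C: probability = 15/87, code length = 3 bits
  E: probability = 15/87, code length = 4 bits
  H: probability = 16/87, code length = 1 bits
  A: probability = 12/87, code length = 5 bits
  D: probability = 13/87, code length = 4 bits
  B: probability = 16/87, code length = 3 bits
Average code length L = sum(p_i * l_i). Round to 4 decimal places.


Weighted contributions p_i * l_i:
  C: (15/87) * 3 = 45/87
  E: (15/87) * 4 = 60/87
  H: (16/87) * 1 = 16/87
  A: (12/87) * 5 = 60/87
  D: (13/87) * 4 = 52/87
  B: (16/87) * 3 = 48/87
Sum = (45 + 60 + 16 + 60 + 52 + 48)/87 = 281/87

L = 281/87 = 3.2299 bits/symbol


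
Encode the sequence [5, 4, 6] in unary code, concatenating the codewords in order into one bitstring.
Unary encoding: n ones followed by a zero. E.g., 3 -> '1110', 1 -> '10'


Encode each number as n ones followed by a terminating 0:
  5 -> 111110 (6 bits)
  4 -> 11110 (5 bits)
  6 -> 1111110 (7 bits)
Total length = 6 + 5 + 7 = 18 bits.

Unary([5, 4, 6]) = 111110111101111110 (18 bits)


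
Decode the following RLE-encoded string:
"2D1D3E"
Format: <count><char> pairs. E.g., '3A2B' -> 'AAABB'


Expanding each <count><char> pair:
  2D -> 'DD'
  1D -> 'D'
  3E -> 'EEE'

Decoded = DDDEEE


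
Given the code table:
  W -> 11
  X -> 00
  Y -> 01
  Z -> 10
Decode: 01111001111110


Decoding:
01 -> Y
11 -> W
10 -> Z
01 -> Y
11 -> W
11 -> W
10 -> Z


Result: YWZYWWZ


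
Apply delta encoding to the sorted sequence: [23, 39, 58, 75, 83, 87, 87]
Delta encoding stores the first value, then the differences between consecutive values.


First value: 23
Deltas:
  39 - 23 = 16
  58 - 39 = 19
  75 - 58 = 17
  83 - 75 = 8
  87 - 83 = 4
  87 - 87 = 0


Delta encoded: [23, 16, 19, 17, 8, 4, 0]


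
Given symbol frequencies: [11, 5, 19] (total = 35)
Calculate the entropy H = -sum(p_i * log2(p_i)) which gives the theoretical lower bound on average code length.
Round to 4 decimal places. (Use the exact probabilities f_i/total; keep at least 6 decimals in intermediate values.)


Per-symbol terms -p_i * log2(p_i) with p_i = f_i/35:
  p = 11/35 = 0.314286: log2(p) = -1.669851, -p*log2(p) = 0.524810
  p = 5/35 = 0.142857: log2(p) = -2.807355, -p*log2(p) = 0.401051
  p = 19/35 = 0.542857: log2(p) = -0.881356, -p*log2(p) = 0.478450
H = 0.524810 + 0.401051 + 0.478450 = 1.404311

H = 1.4043 bits/symbol


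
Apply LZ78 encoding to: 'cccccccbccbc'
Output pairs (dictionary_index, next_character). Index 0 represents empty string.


LZ78 encoding steps:
Dictionary: {0: ''}
Step 1: w='' (idx 0), next='c' -> output (0, 'c'), add 'c' as idx 1
Step 2: w='c' (idx 1), next='c' -> output (1, 'c'), add 'cc' as idx 2
Step 3: w='cc' (idx 2), next='c' -> output (2, 'c'), add 'ccc' as idx 3
Step 4: w='c' (idx 1), next='b' -> output (1, 'b'), add 'cb' as idx 4
Step 5: w='cc' (idx 2), next='b' -> output (2, 'b'), add 'ccb' as idx 5
Step 6: w='c' (idx 1), end of input -> output (1, '')


Encoded: [(0, 'c'), (1, 'c'), (2, 'c'), (1, 'b'), (2, 'b'), (1, '')]


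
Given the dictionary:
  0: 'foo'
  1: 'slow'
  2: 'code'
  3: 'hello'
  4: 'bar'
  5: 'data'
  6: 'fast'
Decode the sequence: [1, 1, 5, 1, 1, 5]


Look up each index in the dictionary:
  1 -> 'slow'
  1 -> 'slow'
  5 -> 'data'
  1 -> 'slow'
  1 -> 'slow'
  5 -> 'data'

Decoded: "slow slow data slow slow data"


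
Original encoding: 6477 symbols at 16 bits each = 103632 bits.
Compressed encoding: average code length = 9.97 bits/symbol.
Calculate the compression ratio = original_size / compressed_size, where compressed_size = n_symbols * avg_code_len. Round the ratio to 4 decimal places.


original_size = n_symbols * orig_bits = 6477 * 16 = 103632 bits
compressed_size = n_symbols * avg_code_len = 6477 * 9.97 = 64575.69 bits
ratio = original_size / compressed_size = 103632 / 64575.69 = 1.6048

Compression ratio = 1.6048


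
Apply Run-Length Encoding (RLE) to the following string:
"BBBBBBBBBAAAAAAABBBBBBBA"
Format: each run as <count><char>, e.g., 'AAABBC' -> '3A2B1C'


Scanning runs left to right:
  i=0: run of 'B' x 9 -> '9B'
  i=9: run of 'A' x 7 -> '7A'
  i=16: run of 'B' x 7 -> '7B'
  i=23: run of 'A' x 1 -> '1A'

RLE = 9B7A7B1A


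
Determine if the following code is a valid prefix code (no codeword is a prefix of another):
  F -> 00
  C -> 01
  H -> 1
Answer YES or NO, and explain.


Checking each pair (does one codeword prefix another?):
  F='00' vs C='01': no prefix
  F='00' vs H='1': no prefix
  C='01' vs F='00': no prefix
  C='01' vs H='1': no prefix
  H='1' vs F='00': no prefix
  H='1' vs C='01': no prefix
No violation found over all pairs.

YES -- this is a valid prefix code. No codeword is a prefix of any other codeword.


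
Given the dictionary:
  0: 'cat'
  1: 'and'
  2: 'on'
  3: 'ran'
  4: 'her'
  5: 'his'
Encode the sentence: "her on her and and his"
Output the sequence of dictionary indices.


Look up each word in the dictionary:
  'her' -> 4
  'on' -> 2
  'her' -> 4
  'and' -> 1
  'and' -> 1
  'his' -> 5

Encoded: [4, 2, 4, 1, 1, 5]


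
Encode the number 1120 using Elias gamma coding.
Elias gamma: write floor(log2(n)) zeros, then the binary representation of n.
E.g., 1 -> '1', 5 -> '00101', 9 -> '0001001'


num_bits = floor(log2(1120)) + 1 = 11
leading_zeros = num_bits - 1 = 10
binary(1120) = 10001100000

Elias gamma(1120) = '0000000000' + '10001100000' = 000000000010001100000 (21 bits)


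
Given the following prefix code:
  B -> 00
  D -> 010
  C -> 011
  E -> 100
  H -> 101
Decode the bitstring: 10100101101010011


Decoding step by step:
Bits 101 -> H
Bits 00 -> B
Bits 101 -> H
Bits 101 -> H
Bits 010 -> D
Bits 011 -> C


Decoded message: HBHHDC


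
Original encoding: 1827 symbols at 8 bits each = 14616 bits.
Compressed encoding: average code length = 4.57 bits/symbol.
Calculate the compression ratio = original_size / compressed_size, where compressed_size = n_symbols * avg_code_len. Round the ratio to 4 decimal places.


original_size = n_symbols * orig_bits = 1827 * 8 = 14616 bits
compressed_size = n_symbols * avg_code_len = 1827 * 4.57 = 8349.39 bits
ratio = original_size / compressed_size = 14616 / 8349.39 = 1.7505

Compression ratio = 1.7505


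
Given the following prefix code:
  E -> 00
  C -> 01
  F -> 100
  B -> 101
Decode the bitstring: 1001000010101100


Decoding step by step:
Bits 100 -> F
Bits 100 -> F
Bits 00 -> E
Bits 101 -> B
Bits 01 -> C
Bits 100 -> F


Decoded message: FFEBCF


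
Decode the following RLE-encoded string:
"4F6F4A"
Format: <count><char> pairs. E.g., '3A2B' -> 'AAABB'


Expanding each <count><char> pair:
  4F -> 'FFFF'
  6F -> 'FFFFFF'
  4A -> 'AAAA'

Decoded = FFFFFFFFFFAAAA


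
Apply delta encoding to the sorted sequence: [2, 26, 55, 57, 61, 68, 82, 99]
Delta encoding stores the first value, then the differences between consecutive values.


First value: 2
Deltas:
  26 - 2 = 24
  55 - 26 = 29
  57 - 55 = 2
  61 - 57 = 4
  68 - 61 = 7
  82 - 68 = 14
  99 - 82 = 17


Delta encoded: [2, 24, 29, 2, 4, 7, 14, 17]


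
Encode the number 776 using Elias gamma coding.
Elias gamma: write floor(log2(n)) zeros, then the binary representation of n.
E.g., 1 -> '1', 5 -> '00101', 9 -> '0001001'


num_bits = floor(log2(776)) + 1 = 10
leading_zeros = num_bits - 1 = 9
binary(776) = 1100001000

Elias gamma(776) = '000000000' + '1100001000' = 0000000001100001000 (19 bits)


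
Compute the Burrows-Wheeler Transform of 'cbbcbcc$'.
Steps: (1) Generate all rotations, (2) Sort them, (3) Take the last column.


Rotations (sorted):
  0: $cbbcbcc -> last char: c
  1: bbcbcc$c -> last char: c
  2: bcbcc$cb -> last char: b
  3: bcc$cbbc -> last char: c
  4: c$cbbcbc -> last char: c
  5: cbbcbcc$ -> last char: $
  6: cbcc$cbb -> last char: b
  7: cc$cbbcb -> last char: b


BWT = ccbcc$bb


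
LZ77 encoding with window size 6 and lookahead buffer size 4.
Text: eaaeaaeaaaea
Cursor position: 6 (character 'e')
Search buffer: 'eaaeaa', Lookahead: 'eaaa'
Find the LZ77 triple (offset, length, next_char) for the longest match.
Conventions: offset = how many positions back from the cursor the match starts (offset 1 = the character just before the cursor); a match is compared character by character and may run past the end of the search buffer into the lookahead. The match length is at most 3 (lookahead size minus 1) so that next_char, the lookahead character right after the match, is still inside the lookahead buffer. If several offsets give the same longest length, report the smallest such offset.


Try each offset into the search buffer:
  offset=1 (pos 5, char 'a'): match length 0
  offset=2 (pos 4, char 'a'): match length 0
  offset=3 (pos 3, char 'e'): match length 3
  offset=4 (pos 2, char 'a'): match length 0
  offset=5 (pos 1, char 'a'): match length 0
  offset=6 (pos 0, char 'e'): match length 3
Longest match has length 3, found at offsets 3, 6; take the smallest, offset 3.
next_char = character at position 6 + 3 = 9 -> 'a'

Best match: offset=3, length=3 (matching 'eaa' starting at position 3)
LZ77 triple: (3, 3, 'a')


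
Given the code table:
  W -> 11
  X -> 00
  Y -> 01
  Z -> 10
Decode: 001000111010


Decoding:
00 -> X
10 -> Z
00 -> X
11 -> W
10 -> Z
10 -> Z


Result: XZXWZZ


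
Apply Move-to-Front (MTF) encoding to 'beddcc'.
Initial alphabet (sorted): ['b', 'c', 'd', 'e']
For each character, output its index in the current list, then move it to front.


MTF encoding:
'b': index 0 in ['b', 'c', 'd', 'e'] -> ['b', 'c', 'd', 'e']
'e': index 3 in ['b', 'c', 'd', 'e'] -> ['e', 'b', 'c', 'd']
'd': index 3 in ['e', 'b', 'c', 'd'] -> ['d', 'e', 'b', 'c']
'd': index 0 in ['d', 'e', 'b', 'c'] -> ['d', 'e', 'b', 'c']
'c': index 3 in ['d', 'e', 'b', 'c'] -> ['c', 'd', 'e', 'b']
'c': index 0 in ['c', 'd', 'e', 'b'] -> ['c', 'd', 'e', 'b']


Output: [0, 3, 3, 0, 3, 0]


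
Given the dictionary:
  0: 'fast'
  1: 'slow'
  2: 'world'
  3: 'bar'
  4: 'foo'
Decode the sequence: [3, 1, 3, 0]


Look up each index in the dictionary:
  3 -> 'bar'
  1 -> 'slow'
  3 -> 'bar'
  0 -> 'fast'

Decoded: "bar slow bar fast"


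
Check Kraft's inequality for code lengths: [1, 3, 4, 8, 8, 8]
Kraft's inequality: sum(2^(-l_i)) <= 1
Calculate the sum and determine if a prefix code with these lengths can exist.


Sum = 2^(-1) + 2^(-3) + 2^(-4) + 2^(-8) + 2^(-8) + 2^(-8)
    = 0.5 + 0.125 + 0.0625 + 0.00390625 + 0.00390625 + 0.00390625
    = 179/256 = 0.69921875
Since 0.69921875 <= 1, Kraft's inequality IS satisfied.
A prefix code with these lengths CAN exist.

Kraft sum = 0.69921875. Satisfied.


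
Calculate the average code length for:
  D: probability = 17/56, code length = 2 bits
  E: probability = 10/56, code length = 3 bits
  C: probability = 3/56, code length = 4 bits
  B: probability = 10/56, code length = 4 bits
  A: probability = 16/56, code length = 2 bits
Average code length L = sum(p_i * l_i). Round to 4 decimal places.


Weighted contributions p_i * l_i:
  D: (17/56) * 2 = 34/56
  E: (10/56) * 3 = 30/56
  C: (3/56) * 4 = 12/56
  B: (10/56) * 4 = 40/56
  A: (16/56) * 2 = 32/56
Sum = (34 + 30 + 12 + 40 + 32)/56 = 148/56

L = 148/56 = 2.6429 bits/symbol


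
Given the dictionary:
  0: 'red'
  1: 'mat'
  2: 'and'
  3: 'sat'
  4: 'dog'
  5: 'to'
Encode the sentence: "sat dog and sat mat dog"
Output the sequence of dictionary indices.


Look up each word in the dictionary:
  'sat' -> 3
  'dog' -> 4
  'and' -> 2
  'sat' -> 3
  'mat' -> 1
  'dog' -> 4

Encoded: [3, 4, 2, 3, 1, 4]


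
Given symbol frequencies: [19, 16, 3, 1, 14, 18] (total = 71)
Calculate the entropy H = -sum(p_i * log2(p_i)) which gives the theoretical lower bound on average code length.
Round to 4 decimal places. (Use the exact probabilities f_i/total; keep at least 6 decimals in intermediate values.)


Per-symbol terms -p_i * log2(p_i) with p_i = f_i/71:
  p = 19/71 = 0.267606: log2(p) = -1.901820, -p*log2(p) = 0.508938
  p = 16/71 = 0.225352: log2(p) = -2.149747, -p*log2(p) = 0.484450
  p = 3/71 = 0.042254: log2(p) = -4.564785, -p*log2(p) = 0.192878
  p = 1/71 = 0.014085: log2(p) = -6.149747, -p*log2(p) = 0.086616
  p = 14/71 = 0.197183: log2(p) = -2.342392, -p*log2(p) = 0.461880
  p = 18/71 = 0.253521: log2(p) = -1.979822, -p*log2(p) = 0.501927
H = 0.508938 + 0.484450 + 0.192878 + 0.086616 + 0.461880 + 0.501927 = 2.236689

H = 2.2367 bits/symbol


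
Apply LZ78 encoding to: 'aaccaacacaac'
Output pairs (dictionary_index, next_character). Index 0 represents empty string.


LZ78 encoding steps:
Dictionary: {0: ''}
Step 1: w='' (idx 0), next='a' -> output (0, 'a'), add 'a' as idx 1
Step 2: w='a' (idx 1), next='c' -> output (1, 'c'), add 'ac' as idx 2
Step 3: w='' (idx 0), next='c' -> output (0, 'c'), add 'c' as idx 3
Step 4: w='a' (idx 1), next='a' -> output (1, 'a'), add 'aa' as idx 4
Step 5: w='c' (idx 3), next='a' -> output (3, 'a'), add 'ca' as idx 5
Step 6: w='ca' (idx 5), next='a' -> output (5, 'a'), add 'caa' as idx 6
Step 7: w='c' (idx 3), end of input -> output (3, '')


Encoded: [(0, 'a'), (1, 'c'), (0, 'c'), (1, 'a'), (3, 'a'), (5, 'a'), (3, '')]


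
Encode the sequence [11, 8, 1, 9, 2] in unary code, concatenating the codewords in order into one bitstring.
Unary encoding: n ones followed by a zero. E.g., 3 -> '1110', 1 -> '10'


Encode each number as n ones followed by a terminating 0:
  11 -> 111111111110 (12 bits)
  8 -> 111111110 (9 bits)
  1 -> 10 (2 bits)
  9 -> 1111111110 (10 bits)
  2 -> 110 (3 bits)
Total length = 12 + 9 + 2 + 10 + 3 = 36 bits.

Unary([11, 8, 1, 9, 2]) = 111111111110111111110101111111110110 (36 bits)


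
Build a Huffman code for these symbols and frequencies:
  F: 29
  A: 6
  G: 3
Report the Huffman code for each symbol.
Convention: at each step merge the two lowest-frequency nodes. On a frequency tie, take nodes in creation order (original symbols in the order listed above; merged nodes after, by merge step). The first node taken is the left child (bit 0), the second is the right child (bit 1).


Huffman tree construction:
Step 1: Merge G(3) + A(6) = 9
Step 2: Merge (G+A)(9) + F(29) = 38
Read each symbol's code off the tree from the root (left child = 0, right child = 1).

Codes:
  F: 1 (length 1)
  A: 01 (length 2)
  G: 00 (length 2)
Average code length: 47/38 = 1.2368 bits/symbol


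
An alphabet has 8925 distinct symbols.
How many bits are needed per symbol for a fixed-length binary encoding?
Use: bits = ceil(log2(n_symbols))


log2(8925) = 13.1236
Bracket: 2^13 = 8192 < 8925 <= 2^14 = 16384
So ceil(log2(8925)) = 14

bits = ceil(log2(8925)) = ceil(13.1236) = 14 bits


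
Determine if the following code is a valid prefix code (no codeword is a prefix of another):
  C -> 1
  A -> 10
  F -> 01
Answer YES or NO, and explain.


Checking each pair (does one codeword prefix another?):
  C='1' vs A='10': prefix -- VIOLATION

NO -- this is NOT a valid prefix code. C (1) is a prefix of A (10).


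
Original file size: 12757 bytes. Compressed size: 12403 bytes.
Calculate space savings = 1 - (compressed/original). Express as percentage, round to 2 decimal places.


ratio = compressed/original = 12403/12757 = 0.972251
savings = 1 - ratio = 1 - 0.972251 = 0.027749
as a percentage: 0.027749 * 100 = 2.77%

Space savings = 1 - 12403/12757 = 2.77%


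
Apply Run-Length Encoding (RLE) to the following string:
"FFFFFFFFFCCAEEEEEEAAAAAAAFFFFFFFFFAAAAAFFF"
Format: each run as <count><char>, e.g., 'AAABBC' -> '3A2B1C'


Scanning runs left to right:
  i=0: run of 'F' x 9 -> '9F'
  i=9: run of 'C' x 2 -> '2C'
  i=11: run of 'A' x 1 -> '1A'
  i=12: run of 'E' x 6 -> '6E'
  i=18: run of 'A' x 7 -> '7A'
  i=25: run of 'F' x 9 -> '9F'
  i=34: run of 'A' x 5 -> '5A'
  i=39: run of 'F' x 3 -> '3F'

RLE = 9F2C1A6E7A9F5A3F


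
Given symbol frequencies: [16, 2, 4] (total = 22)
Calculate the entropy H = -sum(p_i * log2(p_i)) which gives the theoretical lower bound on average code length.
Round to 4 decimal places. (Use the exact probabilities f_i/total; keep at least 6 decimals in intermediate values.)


Per-symbol terms -p_i * log2(p_i) with p_i = f_i/22:
  p = 16/22 = 0.727273: log2(p) = -0.459432, -p*log2(p) = 0.334132
  p = 2/22 = 0.090909: log2(p) = -3.459432, -p*log2(p) = 0.314494
  p = 4/22 = 0.181818: log2(p) = -2.459432, -p*log2(p) = 0.447169
H = 0.334132 + 0.314494 + 0.447169 = 1.095795

H = 1.0958 bits/symbol


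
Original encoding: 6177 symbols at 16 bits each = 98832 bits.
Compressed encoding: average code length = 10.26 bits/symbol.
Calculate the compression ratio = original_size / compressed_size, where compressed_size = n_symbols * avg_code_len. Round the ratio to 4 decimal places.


original_size = n_symbols * orig_bits = 6177 * 16 = 98832 bits
compressed_size = n_symbols * avg_code_len = 6177 * 10.26 = 63376.02 bits
ratio = original_size / compressed_size = 98832 / 63376.02 = 1.5595

Compression ratio = 1.5595


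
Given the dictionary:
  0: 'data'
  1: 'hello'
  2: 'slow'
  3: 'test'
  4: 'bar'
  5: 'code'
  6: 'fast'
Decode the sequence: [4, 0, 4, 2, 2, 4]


Look up each index in the dictionary:
  4 -> 'bar'
  0 -> 'data'
  4 -> 'bar'
  2 -> 'slow'
  2 -> 'slow'
  4 -> 'bar'

Decoded: "bar data bar slow slow bar"


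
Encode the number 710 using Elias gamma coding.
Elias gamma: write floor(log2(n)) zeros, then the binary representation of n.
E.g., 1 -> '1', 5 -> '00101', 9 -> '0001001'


num_bits = floor(log2(710)) + 1 = 10
leading_zeros = num_bits - 1 = 9
binary(710) = 1011000110

Elias gamma(710) = '000000000' + '1011000110' = 0000000001011000110 (19 bits)


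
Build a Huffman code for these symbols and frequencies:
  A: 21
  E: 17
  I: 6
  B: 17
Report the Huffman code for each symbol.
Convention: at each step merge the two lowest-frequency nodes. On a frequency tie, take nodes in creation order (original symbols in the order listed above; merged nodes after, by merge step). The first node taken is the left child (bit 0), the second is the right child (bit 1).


Huffman tree construction:
Step 1: Merge I(6) + E(17) = 23
Step 2: Merge B(17) + A(21) = 38
Step 3: Merge (I+E)(23) + (B+A)(38) = 61
Read each symbol's code off the tree from the root (left child = 0, right child = 1).

Codes:
  A: 11 (length 2)
  E: 01 (length 2)
  I: 00 (length 2)
  B: 10 (length 2)
Average code length: 122/61 = 2.0000 bits/symbol


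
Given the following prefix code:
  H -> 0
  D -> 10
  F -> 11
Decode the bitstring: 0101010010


Decoding step by step:
Bits 0 -> H
Bits 10 -> D
Bits 10 -> D
Bits 10 -> D
Bits 0 -> H
Bits 10 -> D


Decoded message: HDDDHD


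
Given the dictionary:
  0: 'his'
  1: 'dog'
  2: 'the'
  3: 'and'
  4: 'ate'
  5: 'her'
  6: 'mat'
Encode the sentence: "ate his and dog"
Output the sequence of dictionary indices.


Look up each word in the dictionary:
  'ate' -> 4
  'his' -> 0
  'and' -> 3
  'dog' -> 1

Encoded: [4, 0, 3, 1]


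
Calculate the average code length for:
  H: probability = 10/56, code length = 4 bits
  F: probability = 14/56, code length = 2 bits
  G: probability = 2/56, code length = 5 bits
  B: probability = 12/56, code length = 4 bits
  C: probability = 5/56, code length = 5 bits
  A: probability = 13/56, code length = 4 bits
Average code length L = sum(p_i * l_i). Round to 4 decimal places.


Weighted contributions p_i * l_i:
  H: (10/56) * 4 = 40/56
  F: (14/56) * 2 = 28/56
  G: (2/56) * 5 = 10/56
  B: (12/56) * 4 = 48/56
  C: (5/56) * 5 = 25/56
  A: (13/56) * 4 = 52/56
Sum = (40 + 28 + 10 + 48 + 25 + 52)/56 = 203/56

L = 203/56 = 3.6250 bits/symbol


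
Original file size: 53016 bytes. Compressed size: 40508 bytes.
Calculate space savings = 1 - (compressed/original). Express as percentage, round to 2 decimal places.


ratio = compressed/original = 40508/53016 = 0.764071
savings = 1 - ratio = 1 - 0.764071 = 0.235929
as a percentage: 0.235929 * 100 = 23.59%

Space savings = 1 - 40508/53016 = 23.59%


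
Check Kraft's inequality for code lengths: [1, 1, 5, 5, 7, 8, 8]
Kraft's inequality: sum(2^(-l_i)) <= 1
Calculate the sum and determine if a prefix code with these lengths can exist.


Sum = 2^(-1) + 2^(-1) + 2^(-5) + 2^(-5) + 2^(-7) + 2^(-8) + 2^(-8)
    = 0.5 + 0.5 + 0.03125 + 0.03125 + 0.0078125 + 0.00390625 + 0.00390625
    = 276/256 = 1.078125
Since 1.078125 > 1, Kraft's inequality is NOT satisfied.
A prefix code with these lengths CANNOT exist.

Kraft sum = 1.078125. Not satisfied.


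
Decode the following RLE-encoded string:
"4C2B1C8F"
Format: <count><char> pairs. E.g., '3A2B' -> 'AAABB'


Expanding each <count><char> pair:
  4C -> 'CCCC'
  2B -> 'BB'
  1C -> 'C'
  8F -> 'FFFFFFFF'

Decoded = CCCCBBCFFFFFFFF


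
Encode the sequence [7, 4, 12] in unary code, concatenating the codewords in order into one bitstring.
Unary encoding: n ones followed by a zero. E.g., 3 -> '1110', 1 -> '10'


Encode each number as n ones followed by a terminating 0:
  7 -> 11111110 (8 bits)
  4 -> 11110 (5 bits)
  12 -> 1111111111110 (13 bits)
Total length = 8 + 5 + 13 = 26 bits.

Unary([7, 4, 12]) = 11111110111101111111111110 (26 bits)


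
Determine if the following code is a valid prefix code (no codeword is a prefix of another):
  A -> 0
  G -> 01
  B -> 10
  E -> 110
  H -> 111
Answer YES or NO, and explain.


Checking each pair (does one codeword prefix another?):
  A='0' vs G='01': prefix -- VIOLATION

NO -- this is NOT a valid prefix code. A (0) is a prefix of G (01).


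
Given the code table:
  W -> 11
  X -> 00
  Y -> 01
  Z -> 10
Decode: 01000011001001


Decoding:
01 -> Y
00 -> X
00 -> X
11 -> W
00 -> X
10 -> Z
01 -> Y


Result: YXXWXZY


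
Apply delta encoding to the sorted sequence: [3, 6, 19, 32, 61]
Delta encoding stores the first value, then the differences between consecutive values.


First value: 3
Deltas:
  6 - 3 = 3
  19 - 6 = 13
  32 - 19 = 13
  61 - 32 = 29


Delta encoded: [3, 3, 13, 13, 29]


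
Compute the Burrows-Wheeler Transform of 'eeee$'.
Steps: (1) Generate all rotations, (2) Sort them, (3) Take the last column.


Rotations (sorted):
  0: $eeee -> last char: e
  1: e$eee -> last char: e
  2: ee$ee -> last char: e
  3: eee$e -> last char: e
  4: eeee$ -> last char: $


BWT = eeee$


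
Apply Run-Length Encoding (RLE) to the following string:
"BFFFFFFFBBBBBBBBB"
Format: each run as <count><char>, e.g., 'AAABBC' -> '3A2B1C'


Scanning runs left to right:
  i=0: run of 'B' x 1 -> '1B'
  i=1: run of 'F' x 7 -> '7F'
  i=8: run of 'B' x 9 -> '9B'

RLE = 1B7F9B


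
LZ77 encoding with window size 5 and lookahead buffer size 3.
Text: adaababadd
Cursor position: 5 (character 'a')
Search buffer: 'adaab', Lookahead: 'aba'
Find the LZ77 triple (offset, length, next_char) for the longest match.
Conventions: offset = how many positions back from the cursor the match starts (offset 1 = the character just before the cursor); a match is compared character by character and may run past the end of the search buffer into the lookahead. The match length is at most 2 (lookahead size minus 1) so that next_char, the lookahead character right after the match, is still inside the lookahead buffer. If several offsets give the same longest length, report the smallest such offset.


Try each offset into the search buffer:
  offset=1 (pos 4, char 'b'): match length 0
  offset=2 (pos 3, char 'a'): match length 2
  offset=3 (pos 2, char 'a'): match length 1
  offset=4 (pos 1, char 'd'): match length 0
  offset=5 (pos 0, char 'a'): match length 1
Longest match has length 2 at offset 2.
next_char = character at position 5 + 2 = 7 -> 'a'

Best match: offset=2, length=2 (matching 'ab' starting at position 3)
LZ77 triple: (2, 2, 'a')


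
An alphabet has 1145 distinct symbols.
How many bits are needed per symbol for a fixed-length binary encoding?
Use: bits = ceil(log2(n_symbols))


log2(1145) = 10.1611
Bracket: 2^10 = 1024 < 1145 <= 2^11 = 2048
So ceil(log2(1145)) = 11

bits = ceil(log2(1145)) = ceil(10.1611) = 11 bits


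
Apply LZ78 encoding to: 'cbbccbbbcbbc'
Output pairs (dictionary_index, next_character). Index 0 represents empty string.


LZ78 encoding steps:
Dictionary: {0: ''}
Step 1: w='' (idx 0), next='c' -> output (0, 'c'), add 'c' as idx 1
Step 2: w='' (idx 0), next='b' -> output (0, 'b'), add 'b' as idx 2
Step 3: w='b' (idx 2), next='c' -> output (2, 'c'), add 'bc' as idx 3
Step 4: w='c' (idx 1), next='b' -> output (1, 'b'), add 'cb' as idx 4
Step 5: w='b' (idx 2), next='b' -> output (2, 'b'), add 'bb' as idx 5
Step 6: w='cb' (idx 4), next='b' -> output (4, 'b'), add 'cbb' as idx 6
Step 7: w='c' (idx 1), end of input -> output (1, '')


Encoded: [(0, 'c'), (0, 'b'), (2, 'c'), (1, 'b'), (2, 'b'), (4, 'b'), (1, '')]


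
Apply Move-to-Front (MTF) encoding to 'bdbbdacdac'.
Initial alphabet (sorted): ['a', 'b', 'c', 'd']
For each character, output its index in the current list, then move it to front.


MTF encoding:
'b': index 1 in ['a', 'b', 'c', 'd'] -> ['b', 'a', 'c', 'd']
'd': index 3 in ['b', 'a', 'c', 'd'] -> ['d', 'b', 'a', 'c']
'b': index 1 in ['d', 'b', 'a', 'c'] -> ['b', 'd', 'a', 'c']
'b': index 0 in ['b', 'd', 'a', 'c'] -> ['b', 'd', 'a', 'c']
'd': index 1 in ['b', 'd', 'a', 'c'] -> ['d', 'b', 'a', 'c']
'a': index 2 in ['d', 'b', 'a', 'c'] -> ['a', 'd', 'b', 'c']
'c': index 3 in ['a', 'd', 'b', 'c'] -> ['c', 'a', 'd', 'b']
'd': index 2 in ['c', 'a', 'd', 'b'] -> ['d', 'c', 'a', 'b']
'a': index 2 in ['d', 'c', 'a', 'b'] -> ['a', 'd', 'c', 'b']
'c': index 2 in ['a', 'd', 'c', 'b'] -> ['c', 'a', 'd', 'b']


Output: [1, 3, 1, 0, 1, 2, 3, 2, 2, 2]


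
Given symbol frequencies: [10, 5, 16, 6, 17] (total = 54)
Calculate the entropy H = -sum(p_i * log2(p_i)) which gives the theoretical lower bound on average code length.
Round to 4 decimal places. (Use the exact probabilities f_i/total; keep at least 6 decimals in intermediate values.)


Per-symbol terms -p_i * log2(p_i) with p_i = f_i/54:
  p = 10/54 = 0.185185: log2(p) = -2.432959, -p*log2(p) = 0.450548
  p = 5/54 = 0.092593: log2(p) = -3.432959, -p*log2(p) = 0.317867
  p = 16/54 = 0.296296: log2(p) = -1.754888, -p*log2(p) = 0.519967
  p = 6/54 = 0.111111: log2(p) = -3.169925, -p*log2(p) = 0.352214
  p = 17/54 = 0.314815: log2(p) = -1.667425, -p*log2(p) = 0.524930
H = 0.450548 + 0.317867 + 0.519967 + 0.352214 + 0.524930 = 2.165526

H = 2.1655 bits/symbol


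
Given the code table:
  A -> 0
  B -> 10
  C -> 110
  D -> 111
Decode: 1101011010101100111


Decoding:
110 -> C
10 -> B
110 -> C
10 -> B
10 -> B
110 -> C
0 -> A
111 -> D


Result: CBCBBCAD


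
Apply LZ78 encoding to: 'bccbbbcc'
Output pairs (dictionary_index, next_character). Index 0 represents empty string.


LZ78 encoding steps:
Dictionary: {0: ''}
Step 1: w='' (idx 0), next='b' -> output (0, 'b'), add 'b' as idx 1
Step 2: w='' (idx 0), next='c' -> output (0, 'c'), add 'c' as idx 2
Step 3: w='c' (idx 2), next='b' -> output (2, 'b'), add 'cb' as idx 3
Step 4: w='b' (idx 1), next='b' -> output (1, 'b'), add 'bb' as idx 4
Step 5: w='c' (idx 2), next='c' -> output (2, 'c'), add 'cc' as idx 5


Encoded: [(0, 'b'), (0, 'c'), (2, 'b'), (1, 'b'), (2, 'c')]


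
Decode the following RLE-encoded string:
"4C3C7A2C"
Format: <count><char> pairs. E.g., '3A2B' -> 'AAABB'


Expanding each <count><char> pair:
  4C -> 'CCCC'
  3C -> 'CCC'
  7A -> 'AAAAAAA'
  2C -> 'CC'

Decoded = CCCCCCCAAAAAAACC


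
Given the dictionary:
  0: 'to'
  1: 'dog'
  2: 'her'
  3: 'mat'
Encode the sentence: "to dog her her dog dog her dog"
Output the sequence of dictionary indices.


Look up each word in the dictionary:
  'to' -> 0
  'dog' -> 1
  'her' -> 2
  'her' -> 2
  'dog' -> 1
  'dog' -> 1
  'her' -> 2
  'dog' -> 1

Encoded: [0, 1, 2, 2, 1, 1, 2, 1]


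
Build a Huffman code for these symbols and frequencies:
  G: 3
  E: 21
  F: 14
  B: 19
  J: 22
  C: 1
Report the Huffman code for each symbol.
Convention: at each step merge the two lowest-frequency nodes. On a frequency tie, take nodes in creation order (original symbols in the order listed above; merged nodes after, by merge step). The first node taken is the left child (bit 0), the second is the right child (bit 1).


Huffman tree construction:
Step 1: Merge C(1) + G(3) = 4
Step 2: Merge (C+G)(4) + F(14) = 18
Step 3: Merge ((C+G)+F)(18) + B(19) = 37
Step 4: Merge E(21) + J(22) = 43
Step 5: Merge (((C+G)+F)+B)(37) + (E+J)(43) = 80
Read each symbol's code off the tree from the root (left child = 0, right child = 1).

Codes:
  G: 0001 (length 4)
  E: 10 (length 2)
  F: 001 (length 3)
  B: 01 (length 2)
  J: 11 (length 2)
  C: 0000 (length 4)
Average code length: 182/80 = 2.2750 bits/symbol


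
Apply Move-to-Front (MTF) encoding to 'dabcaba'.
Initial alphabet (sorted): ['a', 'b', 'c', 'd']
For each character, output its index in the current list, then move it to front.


MTF encoding:
'd': index 3 in ['a', 'b', 'c', 'd'] -> ['d', 'a', 'b', 'c']
'a': index 1 in ['d', 'a', 'b', 'c'] -> ['a', 'd', 'b', 'c']
'b': index 2 in ['a', 'd', 'b', 'c'] -> ['b', 'a', 'd', 'c']
'c': index 3 in ['b', 'a', 'd', 'c'] -> ['c', 'b', 'a', 'd']
'a': index 2 in ['c', 'b', 'a', 'd'] -> ['a', 'c', 'b', 'd']
'b': index 2 in ['a', 'c', 'b', 'd'] -> ['b', 'a', 'c', 'd']
'a': index 1 in ['b', 'a', 'c', 'd'] -> ['a', 'b', 'c', 'd']


Output: [3, 1, 2, 3, 2, 2, 1]


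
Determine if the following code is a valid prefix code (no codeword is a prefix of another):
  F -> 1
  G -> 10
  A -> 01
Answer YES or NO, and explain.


Checking each pair (does one codeword prefix another?):
  F='1' vs G='10': prefix -- VIOLATION

NO -- this is NOT a valid prefix code. F (1) is a prefix of G (10).


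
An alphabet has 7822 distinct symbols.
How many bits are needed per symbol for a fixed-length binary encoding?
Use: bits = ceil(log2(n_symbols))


log2(7822) = 12.9333
Bracket: 2^12 = 4096 < 7822 <= 2^13 = 8192
So ceil(log2(7822)) = 13

bits = ceil(log2(7822)) = ceil(12.9333) = 13 bits


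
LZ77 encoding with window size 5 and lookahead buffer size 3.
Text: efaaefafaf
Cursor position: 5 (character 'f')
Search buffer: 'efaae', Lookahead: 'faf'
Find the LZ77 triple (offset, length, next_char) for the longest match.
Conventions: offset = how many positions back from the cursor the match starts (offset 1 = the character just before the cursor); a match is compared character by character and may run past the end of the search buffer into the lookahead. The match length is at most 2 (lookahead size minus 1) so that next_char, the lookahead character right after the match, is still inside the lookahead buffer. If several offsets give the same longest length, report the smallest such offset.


Try each offset into the search buffer:
  offset=1 (pos 4, char 'e'): match length 0
  offset=2 (pos 3, char 'a'): match length 0
  offset=3 (pos 2, char 'a'): match length 0
  offset=4 (pos 1, char 'f'): match length 2
  offset=5 (pos 0, char 'e'): match length 0
Longest match has length 2 at offset 4.
next_char = character at position 5 + 2 = 7 -> 'f'

Best match: offset=4, length=2 (matching 'fa' starting at position 1)
LZ77 triple: (4, 2, 'f')
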